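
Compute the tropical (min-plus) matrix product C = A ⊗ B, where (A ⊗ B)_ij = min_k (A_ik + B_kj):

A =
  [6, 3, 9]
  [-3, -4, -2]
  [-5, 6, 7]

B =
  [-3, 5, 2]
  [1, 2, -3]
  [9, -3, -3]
A ⊗ B =
  [3, 5, 0]
  [-6, -5, -7]
  [-8, 0, -3]

Apply the min-plus product entry-by-entry:
  C[0][0] = min over k of (A[0][0] + B[0][0] = 6 + -3 = 3, A[0][1] + B[1][0] = 3 + 1 = 4, A[0][2] + B[2][0] = 9 + 9 = 18) = 3 (attained at k = 0)
  C[0][1] = min over k of (A[0][0] + B[0][1] = 6 + 5 = 11, A[0][1] + B[1][1] = 3 + 2 = 5, A[0][2] + B[2][1] = 9 + -3 = 6) = 5 (attained at k = 1)
  C[0][2] = min over k of (A[0][0] + B[0][2] = 6 + 2 = 8, A[0][1] + B[1][2] = 3 + -3 = 0, A[0][2] + B[2][2] = 9 + -3 = 6) = 0 (attained at k = 1)
  C[1][0] = min over k of (A[1][0] + B[0][0] = -3 + -3 = -6, A[1][1] + B[1][0] = -4 + 1 = -3, A[1][2] + B[2][0] = -2 + 9 = 7) = -6 (attained at k = 0)
  C[1][1] = min over k of (A[1][0] + B[0][1] = -3 + 5 = 2, A[1][1] + B[1][1] = -4 + 2 = -2, A[1][2] + B[2][1] = -2 + -3 = -5) = -5 (attained at k = 2)
  C[1][2] = min over k of (A[1][0] + B[0][2] = -3 + 2 = -1, A[1][1] + B[1][2] = -4 + -3 = -7, A[1][2] + B[2][2] = -2 + -3 = -5) = -7 (attained at k = 1)
  C[2][0] = min over k of (A[2][0] + B[0][0] = -5 + -3 = -8, A[2][1] + B[1][0] = 6 + 1 = 7, A[2][2] + B[2][0] = 7 + 9 = 16) = -8 (attained at k = 0)
  C[2][1] = min over k of (A[2][0] + B[0][1] = -5 + 5 = 0, A[2][1] + B[1][1] = 6 + 2 = 8, A[2][2] + B[2][1] = 7 + -3 = 4) = 0 (attained at k = 0)
  C[2][2] = min over k of (A[2][0] + B[0][2] = -5 + 2 = -3, A[2][1] + B[1][2] = 6 + -3 = 3, A[2][2] + B[2][2] = 7 + -3 = 4) = -3 (attained at k = 0)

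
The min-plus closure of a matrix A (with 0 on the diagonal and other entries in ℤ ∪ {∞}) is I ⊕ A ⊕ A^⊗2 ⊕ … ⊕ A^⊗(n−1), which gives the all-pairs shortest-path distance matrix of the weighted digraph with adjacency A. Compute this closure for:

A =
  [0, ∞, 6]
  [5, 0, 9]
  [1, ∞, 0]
Closure =
  [0, ∞, 6]
  [5, 0, 9]
  [1, ∞, 0]

This is the Floyd-Warshall all-pairs shortest-path computation. For each intermediate vertex k = 0, 1, …, 2, update dist[i][j] ← min(dist[i][j], dist[i][k] + dist[k][j]). The final matrix gives, for each (i, j), the minimum total weight of any directed path from i to j (possibly empty when i = j).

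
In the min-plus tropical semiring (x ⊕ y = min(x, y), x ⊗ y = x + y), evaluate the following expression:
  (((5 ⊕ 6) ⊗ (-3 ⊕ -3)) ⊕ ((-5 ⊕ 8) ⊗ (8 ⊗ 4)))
(((5 ⊕ 6) ⊗ (-3 ⊕ -3)) ⊕ ((-5 ⊕ 8) ⊗ (8 ⊗ 4))) = 2

Expand innermost to outermost. Recall ⊕ takes the minimum of its arguments and ⊗ takes their sum. Working out the expression (((5 ⊕ 6) ⊗ (-3 ⊕ -3)) ⊕ ((-5 ⊕ 8) ⊗ (8 ⊗ 4))) gives 2.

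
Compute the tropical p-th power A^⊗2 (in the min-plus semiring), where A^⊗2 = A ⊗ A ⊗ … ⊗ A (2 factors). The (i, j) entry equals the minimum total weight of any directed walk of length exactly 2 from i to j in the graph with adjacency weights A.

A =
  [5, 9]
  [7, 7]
A^⊗2 =
  [10, 14]
  [12, 14]

Each entry (A^⊗2)_ij equals the minimum over all length-2 walks i = v_0 → v_1 → … → v_2 = j of Σ_t A[v_t][v_{t+1}]. For example, for (i, j) = (0, 1) we minimise over 2 possible intermediate vertex sequences; the minimum is 14, attained along the walk 0 → 0 → 1.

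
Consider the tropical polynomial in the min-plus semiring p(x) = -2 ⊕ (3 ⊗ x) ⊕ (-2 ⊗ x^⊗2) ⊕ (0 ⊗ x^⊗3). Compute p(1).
p(1) = -2

A tropical monomial a ⊗ x^⊗i evaluates to a + i · x. Evaluating each term at x = 1:
  Term 0 contributes -2 + 0 · 1 = -2
  Term 1 contributes 3 + 1 · 1 = 4
  Term 2 contributes -2 + 2 · 1 = 0
  Term 3 contributes 0 + 3 · 1 = 3
p(1) = ⊕ of these = min[-2, 4, 0, 3] = -2.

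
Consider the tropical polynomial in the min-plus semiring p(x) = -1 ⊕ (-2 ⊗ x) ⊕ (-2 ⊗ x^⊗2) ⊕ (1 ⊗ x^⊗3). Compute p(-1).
p(-1) = -4

A tropical monomial a ⊗ x^⊗i evaluates to a + i · x. Evaluating each term at x = -1:
  Term 0 contributes -1 + 0 · -1 = -1
  Term 1 contributes -2 + 1 · -1 = -3
  Term 2 contributes -2 + 2 · -1 = -4
  Term 3 contributes 1 + 3 · -1 = -2
p(-1) = ⊕ of these = min[-1, -3, -4, -2] = -4.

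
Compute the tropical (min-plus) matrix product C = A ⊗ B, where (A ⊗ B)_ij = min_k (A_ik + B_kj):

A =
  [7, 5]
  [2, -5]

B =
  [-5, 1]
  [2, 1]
A ⊗ B =
  [2, 6]
  [-3, -4]

Apply the min-plus product entry-by-entry:
  C[0][0] = min over k of (A[0][0] + B[0][0] = 7 + -5 = 2, A[0][1] + B[1][0] = 5 + 2 = 7) = 2 (attained at k = 0)
  C[0][1] = min over k of (A[0][0] + B[0][1] = 7 + 1 = 8, A[0][1] + B[1][1] = 5 + 1 = 6) = 6 (attained at k = 1)
  C[1][0] = min over k of (A[1][0] + B[0][0] = 2 + -5 = -3, A[1][1] + B[1][0] = -5 + 2 = -3) = -3 (attained at k = 0)
  C[1][1] = min over k of (A[1][0] + B[0][1] = 2 + 1 = 3, A[1][1] + B[1][1] = -5 + 1 = -4) = -4 (attained at k = 1)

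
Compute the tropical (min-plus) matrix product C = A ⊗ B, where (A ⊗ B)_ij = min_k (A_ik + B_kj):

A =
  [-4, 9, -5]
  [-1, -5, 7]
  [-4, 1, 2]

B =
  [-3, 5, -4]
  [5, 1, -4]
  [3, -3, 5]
A ⊗ B =
  [-7, -8, -8]
  [-4, -4, -9]
  [-7, -1, -8]

Apply the min-plus product entry-by-entry:
  C[0][0] = min over k of (A[0][0] + B[0][0] = -4 + -3 = -7, A[0][1] + B[1][0] = 9 + 5 = 14, A[0][2] + B[2][0] = -5 + 3 = -2) = -7 (attained at k = 0)
  C[0][1] = min over k of (A[0][0] + B[0][1] = -4 + 5 = 1, A[0][1] + B[1][1] = 9 + 1 = 10, A[0][2] + B[2][1] = -5 + -3 = -8) = -8 (attained at k = 2)
  C[0][2] = min over k of (A[0][0] + B[0][2] = -4 + -4 = -8, A[0][1] + B[1][2] = 9 + -4 = 5, A[0][2] + B[2][2] = -5 + 5 = 0) = -8 (attained at k = 0)
  C[1][0] = min over k of (A[1][0] + B[0][0] = -1 + -3 = -4, A[1][1] + B[1][0] = -5 + 5 = 0, A[1][2] + B[2][0] = 7 + 3 = 10) = -4 (attained at k = 0)
  C[1][1] = min over k of (A[1][0] + B[0][1] = -1 + 5 = 4, A[1][1] + B[1][1] = -5 + 1 = -4, A[1][2] + B[2][1] = 7 + -3 = 4) = -4 (attained at k = 1)
  C[1][2] = min over k of (A[1][0] + B[0][2] = -1 + -4 = -5, A[1][1] + B[1][2] = -5 + -4 = -9, A[1][2] + B[2][2] = 7 + 5 = 12) = -9 (attained at k = 1)
  C[2][0] = min over k of (A[2][0] + B[0][0] = -4 + -3 = -7, A[2][1] + B[1][0] = 1 + 5 = 6, A[2][2] + B[2][0] = 2 + 3 = 5) = -7 (attained at k = 0)
  C[2][1] = min over k of (A[2][0] + B[0][1] = -4 + 5 = 1, A[2][1] + B[1][1] = 1 + 1 = 2, A[2][2] + B[2][1] = 2 + -3 = -1) = -1 (attained at k = 2)
  C[2][2] = min over k of (A[2][0] + B[0][2] = -4 + -4 = -8, A[2][1] + B[1][2] = 1 + -4 = -3, A[2][2] + B[2][2] = 2 + 5 = 7) = -8 (attained at k = 0)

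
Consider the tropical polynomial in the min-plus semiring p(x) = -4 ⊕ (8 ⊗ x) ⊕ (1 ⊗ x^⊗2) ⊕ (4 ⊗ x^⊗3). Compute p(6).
p(6) = -4

A tropical monomial a ⊗ x^⊗i evaluates to a + i · x. Evaluating each term at x = 6:
  Term 0 contributes -4 + 0 · 6 = -4
  Term 1 contributes 8 + 1 · 6 = 14
  Term 2 contributes 1 + 2 · 6 = 13
  Term 3 contributes 4 + 3 · 6 = 22
p(6) = ⊕ of these = min[-4, 14, 13, 22] = -4.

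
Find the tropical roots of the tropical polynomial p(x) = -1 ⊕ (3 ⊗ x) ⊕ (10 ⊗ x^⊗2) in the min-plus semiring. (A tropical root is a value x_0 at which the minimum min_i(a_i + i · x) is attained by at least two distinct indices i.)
Roots: {-7, -4}

Each tropical root is a break point of the lower envelope of the lines y = a_i + i · x (there are 3 lines, with slopes 0, 1, ..., 2). Only the lines that attain the minimum somewhere contribute to roots; other lines are dominated. Here the surviving (envelope) indices are i = 2, i = 1, i = 0.
Intersections between consecutive envelope lines give the roots: for adjacent envelope indices i < j the intersection is x = (a_i − a_j) / (j − i). Reading off the sorted break points: {-7, -4}.
Verification: at each break x_0, at least two indices attain the minimum of min_i(a_i + i · x_0).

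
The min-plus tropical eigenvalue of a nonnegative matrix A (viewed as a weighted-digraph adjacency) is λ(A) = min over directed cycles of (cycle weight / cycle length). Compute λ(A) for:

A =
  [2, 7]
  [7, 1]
λ(A) = 1

Enumerate directed cycles and compute their means (weight / length). Sample:
  cycle 0 → 0: weight = 2, length = 1, mean = 2/1 ≈ 2.000
  cycle 1 → 1: weight = 1, length = 1, mean = 1/1 ≈ 1.000
  cycle 0 → 1 → 0: weight = 14, length = 2, mean = 14/2 ≈ 7.000
  cycle 1 → 0 → 1: weight = 14, length = 2, mean = 14/2 ≈ 7.000
Minimum mean = 1.000, attained e.g. along the cycle 1 → 1 with weight 1 and length 1. So λ(A) = 1/1 = 1.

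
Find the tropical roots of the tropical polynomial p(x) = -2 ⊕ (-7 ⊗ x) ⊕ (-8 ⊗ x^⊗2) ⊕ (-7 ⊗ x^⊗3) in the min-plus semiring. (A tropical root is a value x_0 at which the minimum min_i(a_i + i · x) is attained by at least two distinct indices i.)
Roots: {-1, 1, 5}

Each tropical root is a break point of the lower envelope of the lines y = a_i + i · x (there are 4 lines, with slopes 0, 1, ..., 3). Only the lines that attain the minimum somewhere contribute to roots; other lines are dominated. Here the surviving (envelope) indices are i = 3, i = 2, i = 1, i = 0.
Intersections between consecutive envelope lines give the roots: for adjacent envelope indices i < j the intersection is x = (a_i − a_j) / (j − i). Reading off the sorted break points: {-1, 1, 5}.
Verification: at each break x_0, at least two indices attain the minimum of min_i(a_i + i · x_0).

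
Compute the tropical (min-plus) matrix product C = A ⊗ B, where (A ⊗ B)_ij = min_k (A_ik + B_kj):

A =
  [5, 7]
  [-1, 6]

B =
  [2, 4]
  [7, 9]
A ⊗ B =
  [7, 9]
  [1, 3]

Apply the min-plus product entry-by-entry:
  C[0][0] = min over k of (A[0][0] + B[0][0] = 5 + 2 = 7, A[0][1] + B[1][0] = 7 + 7 = 14) = 7 (attained at k = 0)
  C[0][1] = min over k of (A[0][0] + B[0][1] = 5 + 4 = 9, A[0][1] + B[1][1] = 7 + 9 = 16) = 9 (attained at k = 0)
  C[1][0] = min over k of (A[1][0] + B[0][0] = -1 + 2 = 1, A[1][1] + B[1][0] = 6 + 7 = 13) = 1 (attained at k = 0)
  C[1][1] = min over k of (A[1][0] + B[0][1] = -1 + 4 = 3, A[1][1] + B[1][1] = 6 + 9 = 15) = 3 (attained at k = 0)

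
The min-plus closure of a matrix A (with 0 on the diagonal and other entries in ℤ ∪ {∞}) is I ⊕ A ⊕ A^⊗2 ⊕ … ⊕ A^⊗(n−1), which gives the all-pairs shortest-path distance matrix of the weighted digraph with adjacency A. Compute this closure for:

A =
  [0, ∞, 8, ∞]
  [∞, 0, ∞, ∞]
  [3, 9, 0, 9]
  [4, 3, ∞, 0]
Closure =
  [0, 17, 8, 17]
  [∞, 0, ∞, ∞]
  [3, 9, 0, 9]
  [4, 3, 12, 0]

This is the Floyd-Warshall all-pairs shortest-path computation. For each intermediate vertex k = 0, 1, …, 3, update dist[i][j] ← min(dist[i][j], dist[i][k] + dist[k][j]). The final matrix gives, for each (i, j), the minimum total weight of any directed path from i to j (possibly empty when i = j).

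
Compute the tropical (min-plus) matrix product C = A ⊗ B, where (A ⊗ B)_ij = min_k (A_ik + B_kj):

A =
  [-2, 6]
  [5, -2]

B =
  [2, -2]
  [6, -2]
A ⊗ B =
  [0, -4]
  [4, -4]

Apply the min-plus product entry-by-entry:
  C[0][0] = min over k of (A[0][0] + B[0][0] = -2 + 2 = 0, A[0][1] + B[1][0] = 6 + 6 = 12) = 0 (attained at k = 0)
  C[0][1] = min over k of (A[0][0] + B[0][1] = -2 + -2 = -4, A[0][1] + B[1][1] = 6 + -2 = 4) = -4 (attained at k = 0)
  C[1][0] = min over k of (A[1][0] + B[0][0] = 5 + 2 = 7, A[1][1] + B[1][0] = -2 + 6 = 4) = 4 (attained at k = 1)
  C[1][1] = min over k of (A[1][0] + B[0][1] = 5 + -2 = 3, A[1][1] + B[1][1] = -2 + -2 = -4) = -4 (attained at k = 1)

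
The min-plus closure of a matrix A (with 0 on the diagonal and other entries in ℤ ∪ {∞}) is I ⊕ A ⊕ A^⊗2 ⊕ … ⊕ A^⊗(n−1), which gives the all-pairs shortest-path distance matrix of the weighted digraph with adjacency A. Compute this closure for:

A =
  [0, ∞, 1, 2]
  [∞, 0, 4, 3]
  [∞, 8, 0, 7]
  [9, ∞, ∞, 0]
Closure =
  [0, 9, 1, 2]
  [12, 0, 4, 3]
  [16, 8, 0, 7]
  [9, 18, 10, 0]

This is the Floyd-Warshall all-pairs shortest-path computation. For each intermediate vertex k = 0, 1, …, 3, update dist[i][j] ← min(dist[i][j], dist[i][k] + dist[k][j]). The final matrix gives, for each (i, j), the minimum total weight of any directed path from i to j (possibly empty when i = j).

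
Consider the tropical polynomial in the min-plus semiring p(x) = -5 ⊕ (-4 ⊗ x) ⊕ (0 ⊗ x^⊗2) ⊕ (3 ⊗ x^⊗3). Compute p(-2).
p(-2) = -6

A tropical monomial a ⊗ x^⊗i evaluates to a + i · x. Evaluating each term at x = -2:
  Term 0 contributes -5 + 0 · -2 = -5
  Term 1 contributes -4 + 1 · -2 = -6
  Term 2 contributes 0 + 2 · -2 = -4
  Term 3 contributes 3 + 3 · -2 = -3
p(-2) = ⊕ of these = min[-5, -6, -4, -3] = -6.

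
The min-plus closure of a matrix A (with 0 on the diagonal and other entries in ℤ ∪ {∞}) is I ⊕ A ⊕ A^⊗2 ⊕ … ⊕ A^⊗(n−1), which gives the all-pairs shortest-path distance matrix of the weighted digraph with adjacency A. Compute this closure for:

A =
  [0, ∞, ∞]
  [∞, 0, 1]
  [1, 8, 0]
Closure =
  [0, ∞, ∞]
  [2, 0, 1]
  [1, 8, 0]

This is the Floyd-Warshall all-pairs shortest-path computation. For each intermediate vertex k = 0, 1, …, 2, update dist[i][j] ← min(dist[i][j], dist[i][k] + dist[k][j]). The final matrix gives, for each (i, j), the minimum total weight of any directed path from i to j (possibly empty when i = j).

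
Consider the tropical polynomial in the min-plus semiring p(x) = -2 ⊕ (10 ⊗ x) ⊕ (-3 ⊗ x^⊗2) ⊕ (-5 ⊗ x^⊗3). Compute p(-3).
p(-3) = -14

A tropical monomial a ⊗ x^⊗i evaluates to a + i · x. Evaluating each term at x = -3:
  Term 0 contributes -2 + 0 · -3 = -2
  Term 1 contributes 10 + 1 · -3 = 7
  Term 2 contributes -3 + 2 · -3 = -9
  Term 3 contributes -5 + 3 · -3 = -14
p(-3) = ⊕ of these = min[-2, 7, -9, -14] = -14.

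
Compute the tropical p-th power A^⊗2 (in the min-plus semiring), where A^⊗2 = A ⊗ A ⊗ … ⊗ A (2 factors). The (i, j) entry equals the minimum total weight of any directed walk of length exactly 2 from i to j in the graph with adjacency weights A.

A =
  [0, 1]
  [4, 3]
A^⊗2 =
  [0, 1]
  [4, 5]

Each entry (A^⊗2)_ij equals the minimum over all length-2 walks i = v_0 → v_1 → … → v_2 = j of Σ_t A[v_t][v_{t+1}]. For example, for (i, j) = (0, 1) we minimise over 2 possible intermediate vertex sequences; the minimum is 1, attained along the walk 0 → 0 → 1.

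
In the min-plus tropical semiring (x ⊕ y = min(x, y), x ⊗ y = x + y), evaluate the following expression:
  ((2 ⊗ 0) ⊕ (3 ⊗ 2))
((2 ⊗ 0) ⊕ (3 ⊗ 2)) = 2

Expand innermost to outermost. Recall ⊕ takes the minimum of its arguments and ⊗ takes their sum. Working out the expression ((2 ⊗ 0) ⊕ (3 ⊗ 2)) gives 2.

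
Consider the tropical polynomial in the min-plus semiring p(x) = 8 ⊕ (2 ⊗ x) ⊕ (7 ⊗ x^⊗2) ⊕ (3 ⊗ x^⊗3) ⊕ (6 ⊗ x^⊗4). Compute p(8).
p(8) = 8

A tropical monomial a ⊗ x^⊗i evaluates to a + i · x. Evaluating each term at x = 8:
  Term 0 contributes 8 + 0 · 8 = 8
  Term 1 contributes 2 + 1 · 8 = 10
  Term 2 contributes 7 + 2 · 8 = 23
  Term 3 contributes 3 + 3 · 8 = 27
  Term 4 contributes 6 + 4 · 8 = 38
p(8) = ⊕ of these = min[8, 10, 23, 27, 38] = 8.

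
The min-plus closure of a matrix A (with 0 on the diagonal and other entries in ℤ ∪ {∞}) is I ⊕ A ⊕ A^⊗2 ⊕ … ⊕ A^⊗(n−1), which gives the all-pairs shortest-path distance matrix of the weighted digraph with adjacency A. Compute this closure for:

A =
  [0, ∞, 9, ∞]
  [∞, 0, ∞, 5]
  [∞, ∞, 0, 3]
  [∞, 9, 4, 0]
Closure =
  [0, 21, 9, 12]
  [∞, 0, 9, 5]
  [∞, 12, 0, 3]
  [∞, 9, 4, 0]

This is the Floyd-Warshall all-pairs shortest-path computation. For each intermediate vertex k = 0, 1, …, 3, update dist[i][j] ← min(dist[i][j], dist[i][k] + dist[k][j]). The final matrix gives, for each (i, j), the minimum total weight of any directed path from i to j (possibly empty when i = j).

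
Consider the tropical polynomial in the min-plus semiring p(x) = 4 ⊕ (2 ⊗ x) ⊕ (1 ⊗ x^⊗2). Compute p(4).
p(4) = 4

A tropical monomial a ⊗ x^⊗i evaluates to a + i · x. Evaluating each term at x = 4:
  Term 0 contributes 4 + 0 · 4 = 4
  Term 1 contributes 2 + 1 · 4 = 6
  Term 2 contributes 1 + 2 · 4 = 9
p(4) = ⊕ of these = min[4, 6, 9] = 4.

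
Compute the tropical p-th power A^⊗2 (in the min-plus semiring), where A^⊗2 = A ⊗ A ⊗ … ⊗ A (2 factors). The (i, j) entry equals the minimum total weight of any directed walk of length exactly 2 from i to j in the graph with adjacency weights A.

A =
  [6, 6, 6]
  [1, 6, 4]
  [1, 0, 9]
A^⊗2 =
  [7, 6, 10]
  [5, 4, 7]
  [1, 6, 4]

Each entry (A^⊗2)_ij equals the minimum over all length-2 walks i = v_0 → v_1 → … → v_2 = j of Σ_t A[v_t][v_{t+1}]. For example, for (i, j) = (0, 2) we minimise over 3 possible intermediate vertex sequences; the minimum is 10, attained along the walk 0 → 1 → 2.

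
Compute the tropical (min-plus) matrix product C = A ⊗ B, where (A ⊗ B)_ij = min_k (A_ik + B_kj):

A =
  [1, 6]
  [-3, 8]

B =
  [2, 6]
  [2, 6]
A ⊗ B =
  [3, 7]
  [-1, 3]

Apply the min-plus product entry-by-entry:
  C[0][0] = min over k of (A[0][0] + B[0][0] = 1 + 2 = 3, A[0][1] + B[1][0] = 6 + 2 = 8) = 3 (attained at k = 0)
  C[0][1] = min over k of (A[0][0] + B[0][1] = 1 + 6 = 7, A[0][1] + B[1][1] = 6 + 6 = 12) = 7 (attained at k = 0)
  C[1][0] = min over k of (A[1][0] + B[0][0] = -3 + 2 = -1, A[1][1] + B[1][0] = 8 + 2 = 10) = -1 (attained at k = 0)
  C[1][1] = min over k of (A[1][0] + B[0][1] = -3 + 6 = 3, A[1][1] + B[1][1] = 8 + 6 = 14) = 3 (attained at k = 0)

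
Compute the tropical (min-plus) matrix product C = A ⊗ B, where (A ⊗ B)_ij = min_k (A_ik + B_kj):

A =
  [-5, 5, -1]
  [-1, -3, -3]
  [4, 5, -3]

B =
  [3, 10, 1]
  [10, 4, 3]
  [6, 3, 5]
A ⊗ B =
  [-2, 2, -4]
  [2, 0, 0]
  [3, 0, 2]

Apply the min-plus product entry-by-entry:
  C[0][0] = min over k of (A[0][0] + B[0][0] = -5 + 3 = -2, A[0][1] + B[1][0] = 5 + 10 = 15, A[0][2] + B[2][0] = -1 + 6 = 5) = -2 (attained at k = 0)
  C[0][1] = min over k of (A[0][0] + B[0][1] = -5 + 10 = 5, A[0][1] + B[1][1] = 5 + 4 = 9, A[0][2] + B[2][1] = -1 + 3 = 2) = 2 (attained at k = 2)
  C[0][2] = min over k of (A[0][0] + B[0][2] = -5 + 1 = -4, A[0][1] + B[1][2] = 5 + 3 = 8, A[0][2] + B[2][2] = -1 + 5 = 4) = -4 (attained at k = 0)
  C[1][0] = min over k of (A[1][0] + B[0][0] = -1 + 3 = 2, A[1][1] + B[1][0] = -3 + 10 = 7, A[1][2] + B[2][0] = -3 + 6 = 3) = 2 (attained at k = 0)
  C[1][1] = min over k of (A[1][0] + B[0][1] = -1 + 10 = 9, A[1][1] + B[1][1] = -3 + 4 = 1, A[1][2] + B[2][1] = -3 + 3 = 0) = 0 (attained at k = 2)
  C[1][2] = min over k of (A[1][0] + B[0][2] = -1 + 1 = 0, A[1][1] + B[1][2] = -3 + 3 = 0, A[1][2] + B[2][2] = -3 + 5 = 2) = 0 (attained at k = 0)
  C[2][0] = min over k of (A[2][0] + B[0][0] = 4 + 3 = 7, A[2][1] + B[1][0] = 5 + 10 = 15, A[2][2] + B[2][0] = -3 + 6 = 3) = 3 (attained at k = 2)
  C[2][1] = min over k of (A[2][0] + B[0][1] = 4 + 10 = 14, A[2][1] + B[1][1] = 5 + 4 = 9, A[2][2] + B[2][1] = -3 + 3 = 0) = 0 (attained at k = 2)
  C[2][2] = min over k of (A[2][0] + B[0][2] = 4 + 1 = 5, A[2][1] + B[1][2] = 5 + 3 = 8, A[2][2] + B[2][2] = -3 + 5 = 2) = 2 (attained at k = 2)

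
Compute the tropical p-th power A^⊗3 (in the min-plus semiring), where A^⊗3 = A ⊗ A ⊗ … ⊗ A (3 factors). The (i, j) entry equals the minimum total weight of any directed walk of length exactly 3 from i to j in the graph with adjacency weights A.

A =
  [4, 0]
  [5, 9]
A^⊗3 =
  [9, 5]
  [10, 9]

Each entry (A^⊗3)_ij equals the minimum over all length-3 walks i = v_0 → v_1 → … → v_3 = j of Σ_t A[v_t][v_{t+1}]. For example, for (i, j) = (0, 1) we minimise over 4 possible intermediate vertex sequences; the minimum is 5, attained along the walk 0 → 1 → 0 → 1.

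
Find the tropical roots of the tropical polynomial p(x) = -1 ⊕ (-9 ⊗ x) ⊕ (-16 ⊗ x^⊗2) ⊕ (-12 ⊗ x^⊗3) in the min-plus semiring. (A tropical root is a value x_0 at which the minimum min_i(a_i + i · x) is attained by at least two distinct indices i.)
Roots: {-4, 7, 8}

Each tropical root is a break point of the lower envelope of the lines y = a_i + i · x (there are 4 lines, with slopes 0, 1, ..., 3). Only the lines that attain the minimum somewhere contribute to roots; other lines are dominated. Here the surviving (envelope) indices are i = 3, i = 2, i = 1, i = 0.
Intersections between consecutive envelope lines give the roots: for adjacent envelope indices i < j the intersection is x = (a_i − a_j) / (j − i). Reading off the sorted break points: {-4, 7, 8}.
Verification: at each break x_0, at least two indices attain the minimum of min_i(a_i + i · x_0).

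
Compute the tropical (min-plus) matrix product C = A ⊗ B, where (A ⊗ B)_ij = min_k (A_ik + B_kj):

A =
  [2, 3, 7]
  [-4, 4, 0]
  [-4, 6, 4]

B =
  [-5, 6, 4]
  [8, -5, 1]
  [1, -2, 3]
A ⊗ B =
  [-3, -2, 4]
  [-9, -2, 0]
  [-9, 1, 0]

Apply the min-plus product entry-by-entry:
  C[0][0] = min over k of (A[0][0] + B[0][0] = 2 + -5 = -3, A[0][1] + B[1][0] = 3 + 8 = 11, A[0][2] + B[2][0] = 7 + 1 = 8) = -3 (attained at k = 0)
  C[0][1] = min over k of (A[0][0] + B[0][1] = 2 + 6 = 8, A[0][1] + B[1][1] = 3 + -5 = -2, A[0][2] + B[2][1] = 7 + -2 = 5) = -2 (attained at k = 1)
  C[0][2] = min over k of (A[0][0] + B[0][2] = 2 + 4 = 6, A[0][1] + B[1][2] = 3 + 1 = 4, A[0][2] + B[2][2] = 7 + 3 = 10) = 4 (attained at k = 1)
  C[1][0] = min over k of (A[1][0] + B[0][0] = -4 + -5 = -9, A[1][1] + B[1][0] = 4 + 8 = 12, A[1][2] + B[2][0] = 0 + 1 = 1) = -9 (attained at k = 0)
  C[1][1] = min over k of (A[1][0] + B[0][1] = -4 + 6 = 2, A[1][1] + B[1][1] = 4 + -5 = -1, A[1][2] + B[2][1] = 0 + -2 = -2) = -2 (attained at k = 2)
  C[1][2] = min over k of (A[1][0] + B[0][2] = -4 + 4 = 0, A[1][1] + B[1][2] = 4 + 1 = 5, A[1][2] + B[2][2] = 0 + 3 = 3) = 0 (attained at k = 0)
  C[2][0] = min over k of (A[2][0] + B[0][0] = -4 + -5 = -9, A[2][1] + B[1][0] = 6 + 8 = 14, A[2][2] + B[2][0] = 4 + 1 = 5) = -9 (attained at k = 0)
  C[2][1] = min over k of (A[2][0] + B[0][1] = -4 + 6 = 2, A[2][1] + B[1][1] = 6 + -5 = 1, A[2][2] + B[2][1] = 4 + -2 = 2) = 1 (attained at k = 1)
  C[2][2] = min over k of (A[2][0] + B[0][2] = -4 + 4 = 0, A[2][1] + B[1][2] = 6 + 1 = 7, A[2][2] + B[2][2] = 4 + 3 = 7) = 0 (attained at k = 0)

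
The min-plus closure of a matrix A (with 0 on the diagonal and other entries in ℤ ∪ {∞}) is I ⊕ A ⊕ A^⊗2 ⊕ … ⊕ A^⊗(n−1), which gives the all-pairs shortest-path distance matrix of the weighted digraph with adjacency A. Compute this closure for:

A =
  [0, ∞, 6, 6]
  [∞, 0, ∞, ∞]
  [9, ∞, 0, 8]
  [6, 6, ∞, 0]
Closure =
  [0, 12, 6, 6]
  [∞, 0, ∞, ∞]
  [9, 14, 0, 8]
  [6, 6, 12, 0]

This is the Floyd-Warshall all-pairs shortest-path computation. For each intermediate vertex k = 0, 1, …, 3, update dist[i][j] ← min(dist[i][j], dist[i][k] + dist[k][j]). The final matrix gives, for each (i, j), the minimum total weight of any directed path from i to j (possibly empty when i = j).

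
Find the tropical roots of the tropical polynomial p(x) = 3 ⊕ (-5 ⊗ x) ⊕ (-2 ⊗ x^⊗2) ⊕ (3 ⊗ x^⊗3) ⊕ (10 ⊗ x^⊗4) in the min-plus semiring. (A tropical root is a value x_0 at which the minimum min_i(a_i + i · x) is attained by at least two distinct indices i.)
Roots: {-7, -5, -3, 8}

Each tropical root is a break point of the lower envelope of the lines y = a_i + i · x (there are 5 lines, with slopes 0, 1, ..., 4). Only the lines that attain the minimum somewhere contribute to roots; other lines are dominated. Here the surviving (envelope) indices are i = 4, i = 3, i = 2, i = 1, i = 0.
Intersections between consecutive envelope lines give the roots: for adjacent envelope indices i < j the intersection is x = (a_i − a_j) / (j − i). Reading off the sorted break points: {-7, -5, -3, 8}.
Verification: at each break x_0, at least two indices attain the minimum of min_i(a_i + i · x_0).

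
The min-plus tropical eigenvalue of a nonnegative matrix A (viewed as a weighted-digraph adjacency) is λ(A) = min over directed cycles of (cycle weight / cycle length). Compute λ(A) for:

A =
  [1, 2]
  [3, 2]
λ(A) = 1

Enumerate directed cycles and compute their means (weight / length). Sample:
  cycle 0 → 0: weight = 1, length = 1, mean = 1/1 ≈ 1.000
  cycle 1 → 1: weight = 2, length = 1, mean = 2/1 ≈ 2.000
  cycle 0 → 1 → 0: weight = 5, length = 2, mean = 5/2 ≈ 2.500
  cycle 1 → 0 → 1: weight = 5, length = 2, mean = 5/2 ≈ 2.500
Minimum mean = 1.000, attained e.g. along the cycle 0 → 0 with weight 1 and length 1. So λ(A) = 1/1 = 1.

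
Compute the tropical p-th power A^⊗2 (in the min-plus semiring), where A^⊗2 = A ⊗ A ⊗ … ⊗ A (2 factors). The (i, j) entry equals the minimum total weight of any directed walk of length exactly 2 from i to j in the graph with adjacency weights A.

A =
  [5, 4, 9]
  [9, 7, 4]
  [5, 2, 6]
A^⊗2 =
  [10, 9, 8]
  [9, 6, 10]
  [10, 8, 6]

Each entry (A^⊗2)_ij equals the minimum over all length-2 walks i = v_0 → v_1 → … → v_2 = j of Σ_t A[v_t][v_{t+1}]. For example, for (i, j) = (0, 2) we minimise over 3 possible intermediate vertex sequences; the minimum is 8, attained along the walk 0 → 1 → 2.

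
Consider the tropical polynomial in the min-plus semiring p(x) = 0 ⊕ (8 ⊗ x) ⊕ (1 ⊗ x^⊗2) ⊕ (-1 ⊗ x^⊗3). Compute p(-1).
p(-1) = -4

A tropical monomial a ⊗ x^⊗i evaluates to a + i · x. Evaluating each term at x = -1:
  Term 0 contributes 0 + 0 · -1 = 0
  Term 1 contributes 8 + 1 · -1 = 7
  Term 2 contributes 1 + 2 · -1 = -1
  Term 3 contributes -1 + 3 · -1 = -4
p(-1) = ⊕ of these = min[0, 7, -1, -4] = -4.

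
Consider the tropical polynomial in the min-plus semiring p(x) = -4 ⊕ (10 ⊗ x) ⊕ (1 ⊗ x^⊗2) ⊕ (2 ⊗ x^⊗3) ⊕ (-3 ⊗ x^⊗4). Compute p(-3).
p(-3) = -15

A tropical monomial a ⊗ x^⊗i evaluates to a + i · x. Evaluating each term at x = -3:
  Term 0 contributes -4 + 0 · -3 = -4
  Term 1 contributes 10 + 1 · -3 = 7
  Term 2 contributes 1 + 2 · -3 = -5
  Term 3 contributes 2 + 3 · -3 = -7
  Term 4 contributes -3 + 4 · -3 = -15
p(-3) = ⊕ of these = min[-4, 7, -5, -7, -15] = -15.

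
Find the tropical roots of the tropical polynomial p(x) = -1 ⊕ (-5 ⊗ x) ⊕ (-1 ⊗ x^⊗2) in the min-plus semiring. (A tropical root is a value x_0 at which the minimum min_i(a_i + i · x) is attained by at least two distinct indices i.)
Roots: {-4, 4}

Each tropical root is a break point of the lower envelope of the lines y = a_i + i · x (there are 3 lines, with slopes 0, 1, ..., 2). Only the lines that attain the minimum somewhere contribute to roots; other lines are dominated. Here the surviving (envelope) indices are i = 2, i = 1, i = 0.
Intersections between consecutive envelope lines give the roots: for adjacent envelope indices i < j the intersection is x = (a_i − a_j) / (j − i). Reading off the sorted break points: {-4, 4}.
Verification: at each break x_0, at least two indices attain the minimum of min_i(a_i + i · x_0).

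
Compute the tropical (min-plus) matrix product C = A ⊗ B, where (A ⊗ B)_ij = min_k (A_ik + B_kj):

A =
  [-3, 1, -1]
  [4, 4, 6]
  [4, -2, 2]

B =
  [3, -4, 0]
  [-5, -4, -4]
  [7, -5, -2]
A ⊗ B =
  [-4, -7, -3]
  [-1, 0, 0]
  [-7, -6, -6]

Apply the min-plus product entry-by-entry:
  C[0][0] = min over k of (A[0][0] + B[0][0] = -3 + 3 = 0, A[0][1] + B[1][0] = 1 + -5 = -4, A[0][2] + B[2][0] = -1 + 7 = 6) = -4 (attained at k = 1)
  C[0][1] = min over k of (A[0][0] + B[0][1] = -3 + -4 = -7, A[0][1] + B[1][1] = 1 + -4 = -3, A[0][2] + B[2][1] = -1 + -5 = -6) = -7 (attained at k = 0)
  C[0][2] = min over k of (A[0][0] + B[0][2] = -3 + 0 = -3, A[0][1] + B[1][2] = 1 + -4 = -3, A[0][2] + B[2][2] = -1 + -2 = -3) = -3 (attained at k = 0)
  C[1][0] = min over k of (A[1][0] + B[0][0] = 4 + 3 = 7, A[1][1] + B[1][0] = 4 + -5 = -1, A[1][2] + B[2][0] = 6 + 7 = 13) = -1 (attained at k = 1)
  C[1][1] = min over k of (A[1][0] + B[0][1] = 4 + -4 = 0, A[1][1] + B[1][1] = 4 + -4 = 0, A[1][2] + B[2][1] = 6 + -5 = 1) = 0 (attained at k = 0)
  C[1][2] = min over k of (A[1][0] + B[0][2] = 4 + 0 = 4, A[1][1] + B[1][2] = 4 + -4 = 0, A[1][2] + B[2][2] = 6 + -2 = 4) = 0 (attained at k = 1)
  C[2][0] = min over k of (A[2][0] + B[0][0] = 4 + 3 = 7, A[2][1] + B[1][0] = -2 + -5 = -7, A[2][2] + B[2][0] = 2 + 7 = 9) = -7 (attained at k = 1)
  C[2][1] = min over k of (A[2][0] + B[0][1] = 4 + -4 = 0, A[2][1] + B[1][1] = -2 + -4 = -6, A[2][2] + B[2][1] = 2 + -5 = -3) = -6 (attained at k = 1)
  C[2][2] = min over k of (A[2][0] + B[0][2] = 4 + 0 = 4, A[2][1] + B[1][2] = -2 + -4 = -6, A[2][2] + B[2][2] = 2 + -2 = 0) = -6 (attained at k = 1)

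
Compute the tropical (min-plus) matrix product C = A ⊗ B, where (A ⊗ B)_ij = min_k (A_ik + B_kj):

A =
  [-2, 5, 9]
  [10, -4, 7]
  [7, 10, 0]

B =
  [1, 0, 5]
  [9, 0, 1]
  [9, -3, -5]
A ⊗ B =
  [-1, -2, 3]
  [5, -4, -3]
  [8, -3, -5]

Apply the min-plus product entry-by-entry:
  C[0][0] = min over k of (A[0][0] + B[0][0] = -2 + 1 = -1, A[0][1] + B[1][0] = 5 + 9 = 14, A[0][2] + B[2][0] = 9 + 9 = 18) = -1 (attained at k = 0)
  C[0][1] = min over k of (A[0][0] + B[0][1] = -2 + 0 = -2, A[0][1] + B[1][1] = 5 + 0 = 5, A[0][2] + B[2][1] = 9 + -3 = 6) = -2 (attained at k = 0)
  C[0][2] = min over k of (A[0][0] + B[0][2] = -2 + 5 = 3, A[0][1] + B[1][2] = 5 + 1 = 6, A[0][2] + B[2][2] = 9 + -5 = 4) = 3 (attained at k = 0)
  C[1][0] = min over k of (A[1][0] + B[0][0] = 10 + 1 = 11, A[1][1] + B[1][0] = -4 + 9 = 5, A[1][2] + B[2][0] = 7 + 9 = 16) = 5 (attained at k = 1)
  C[1][1] = min over k of (A[1][0] + B[0][1] = 10 + 0 = 10, A[1][1] + B[1][1] = -4 + 0 = -4, A[1][2] + B[2][1] = 7 + -3 = 4) = -4 (attained at k = 1)
  C[1][2] = min over k of (A[1][0] + B[0][2] = 10 + 5 = 15, A[1][1] + B[1][2] = -4 + 1 = -3, A[1][2] + B[2][2] = 7 + -5 = 2) = -3 (attained at k = 1)
  C[2][0] = min over k of (A[2][0] + B[0][0] = 7 + 1 = 8, A[2][1] + B[1][0] = 10 + 9 = 19, A[2][2] + B[2][0] = 0 + 9 = 9) = 8 (attained at k = 0)
  C[2][1] = min over k of (A[2][0] + B[0][1] = 7 + 0 = 7, A[2][1] + B[1][1] = 10 + 0 = 10, A[2][2] + B[2][1] = 0 + -3 = -3) = -3 (attained at k = 2)
  C[2][2] = min over k of (A[2][0] + B[0][2] = 7 + 5 = 12, A[2][1] + B[1][2] = 10 + 1 = 11, A[2][2] + B[2][2] = 0 + -5 = -5) = -5 (attained at k = 2)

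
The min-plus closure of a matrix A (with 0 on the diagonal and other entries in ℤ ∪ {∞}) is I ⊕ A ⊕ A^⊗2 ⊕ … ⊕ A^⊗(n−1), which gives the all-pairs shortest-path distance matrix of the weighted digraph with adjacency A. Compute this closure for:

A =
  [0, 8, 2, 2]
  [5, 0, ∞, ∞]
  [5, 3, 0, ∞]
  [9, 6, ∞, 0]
Closure =
  [0, 5, 2, 2]
  [5, 0, 7, 7]
  [5, 3, 0, 7]
  [9, 6, 11, 0]

This is the Floyd-Warshall all-pairs shortest-path computation. For each intermediate vertex k = 0, 1, …, 3, update dist[i][j] ← min(dist[i][j], dist[i][k] + dist[k][j]). The final matrix gives, for each (i, j), the minimum total weight of any directed path from i to j (possibly empty when i = j).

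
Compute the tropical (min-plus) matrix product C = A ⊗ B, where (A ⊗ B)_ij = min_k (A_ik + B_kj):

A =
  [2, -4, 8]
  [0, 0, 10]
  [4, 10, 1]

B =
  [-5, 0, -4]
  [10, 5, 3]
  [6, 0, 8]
A ⊗ B =
  [-3, 1, -2]
  [-5, 0, -4]
  [-1, 1, 0]

Apply the min-plus product entry-by-entry:
  C[0][0] = min over k of (A[0][0] + B[0][0] = 2 + -5 = -3, A[0][1] + B[1][0] = -4 + 10 = 6, A[0][2] + B[2][0] = 8 + 6 = 14) = -3 (attained at k = 0)
  C[0][1] = min over k of (A[0][0] + B[0][1] = 2 + 0 = 2, A[0][1] + B[1][1] = -4 + 5 = 1, A[0][2] + B[2][1] = 8 + 0 = 8) = 1 (attained at k = 1)
  C[0][2] = min over k of (A[0][0] + B[0][2] = 2 + -4 = -2, A[0][1] + B[1][2] = -4 + 3 = -1, A[0][2] + B[2][2] = 8 + 8 = 16) = -2 (attained at k = 0)
  C[1][0] = min over k of (A[1][0] + B[0][0] = 0 + -5 = -5, A[1][1] + B[1][0] = 0 + 10 = 10, A[1][2] + B[2][0] = 10 + 6 = 16) = -5 (attained at k = 0)
  C[1][1] = min over k of (A[1][0] + B[0][1] = 0 + 0 = 0, A[1][1] + B[1][1] = 0 + 5 = 5, A[1][2] + B[2][1] = 10 + 0 = 10) = 0 (attained at k = 0)
  C[1][2] = min over k of (A[1][0] + B[0][2] = 0 + -4 = -4, A[1][1] + B[1][2] = 0 + 3 = 3, A[1][2] + B[2][2] = 10 + 8 = 18) = -4 (attained at k = 0)
  C[2][0] = min over k of (A[2][0] + B[0][0] = 4 + -5 = -1, A[2][1] + B[1][0] = 10 + 10 = 20, A[2][2] + B[2][0] = 1 + 6 = 7) = -1 (attained at k = 0)
  C[2][1] = min over k of (A[2][0] + B[0][1] = 4 + 0 = 4, A[2][1] + B[1][1] = 10 + 5 = 15, A[2][2] + B[2][1] = 1 + 0 = 1) = 1 (attained at k = 2)
  C[2][2] = min over k of (A[2][0] + B[0][2] = 4 + -4 = 0, A[2][1] + B[1][2] = 10 + 3 = 13, A[2][2] + B[2][2] = 1 + 8 = 9) = 0 (attained at k = 0)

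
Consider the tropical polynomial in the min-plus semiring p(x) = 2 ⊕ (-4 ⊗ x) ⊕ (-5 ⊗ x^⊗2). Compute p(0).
p(0) = -5

A tropical monomial a ⊗ x^⊗i evaluates to a + i · x. Evaluating each term at x = 0:
  Term 0 contributes 2 + 0 · 0 = 2
  Term 1 contributes -4 + 1 · 0 = -4
  Term 2 contributes -5 + 2 · 0 = -5
p(0) = ⊕ of these = min[2, -4, -5] = -5.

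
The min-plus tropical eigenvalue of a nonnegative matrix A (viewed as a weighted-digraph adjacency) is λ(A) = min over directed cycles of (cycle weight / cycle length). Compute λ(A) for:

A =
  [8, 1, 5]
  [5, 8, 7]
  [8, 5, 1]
λ(A) = 1

Enumerate directed cycles and compute their means (weight / length). Sample:
  cycle 0 → 0: weight = 8, length = 1, mean = 8/1 ≈ 8.000
  cycle 1 → 1: weight = 8, length = 1, mean = 8/1 ≈ 8.000
  cycle 2 → 2: weight = 1, length = 1, mean = 1/1 ≈ 1.000
  cycle 0 → 1 → 0: weight = 6, length = 2, mean = 6/2 ≈ 3.000
  cycle 0 → 2 → 0: weight = 13, length = 2, mean = 13/2 ≈ 6.500
  cycle 1 → 0 → 1: weight = 6, length = 2, mean = 6/2 ≈ 3.000
Minimum mean = 1.000, attained e.g. along the cycle 2 → 2 with weight 1 and length 1. So λ(A) = 1/1 = 1.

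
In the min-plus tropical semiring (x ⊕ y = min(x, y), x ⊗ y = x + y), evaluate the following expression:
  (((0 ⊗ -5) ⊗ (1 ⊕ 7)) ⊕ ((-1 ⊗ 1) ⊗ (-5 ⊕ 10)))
(((0 ⊗ -5) ⊗ (1 ⊕ 7)) ⊕ ((-1 ⊗ 1) ⊗ (-5 ⊕ 10))) = -5

Expand innermost to outermost. Recall ⊕ takes the minimum of its arguments and ⊗ takes their sum. Working out the expression (((0 ⊗ -5) ⊗ (1 ⊕ 7)) ⊕ ((-1 ⊗ 1) ⊗ (-5 ⊕ 10))) gives -5.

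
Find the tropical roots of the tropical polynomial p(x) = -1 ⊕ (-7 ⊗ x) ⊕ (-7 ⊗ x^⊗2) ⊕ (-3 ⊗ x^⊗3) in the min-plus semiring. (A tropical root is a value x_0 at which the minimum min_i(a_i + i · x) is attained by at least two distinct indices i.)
Roots: {-4, 0, 6}

Each tropical root is a break point of the lower envelope of the lines y = a_i + i · x (there are 4 lines, with slopes 0, 1, ..., 3). Only the lines that attain the minimum somewhere contribute to roots; other lines are dominated. Here the surviving (envelope) indices are i = 3, i = 2, i = 1, i = 0.
Intersections between consecutive envelope lines give the roots: for adjacent envelope indices i < j the intersection is x = (a_i − a_j) / (j − i). Reading off the sorted break points: {-4, 0, 6}.
Verification: at each break x_0, at least two indices attain the minimum of min_i(a_i + i · x_0).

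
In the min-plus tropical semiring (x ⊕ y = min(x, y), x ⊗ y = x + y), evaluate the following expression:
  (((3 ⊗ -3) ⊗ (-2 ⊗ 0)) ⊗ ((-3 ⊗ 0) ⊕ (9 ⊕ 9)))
(((3 ⊗ -3) ⊗ (-2 ⊗ 0)) ⊗ ((-3 ⊗ 0) ⊕ (9 ⊕ 9))) = -5

Expand innermost to outermost. Recall ⊕ takes the minimum of its arguments and ⊗ takes their sum. Working out the expression (((3 ⊗ -3) ⊗ (-2 ⊗ 0)) ⊗ ((-3 ⊗ 0) ⊕ (9 ⊕ 9))) gives -5.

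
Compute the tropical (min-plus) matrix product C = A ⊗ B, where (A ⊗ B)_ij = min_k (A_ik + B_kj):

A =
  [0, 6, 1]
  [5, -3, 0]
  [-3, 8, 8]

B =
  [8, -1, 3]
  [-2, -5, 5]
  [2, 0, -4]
A ⊗ B =
  [3, -1, -3]
  [-5, -8, -4]
  [5, -4, 0]

Apply the min-plus product entry-by-entry:
  C[0][0] = min over k of (A[0][0] + B[0][0] = 0 + 8 = 8, A[0][1] + B[1][0] = 6 + -2 = 4, A[0][2] + B[2][0] = 1 + 2 = 3) = 3 (attained at k = 2)
  C[0][1] = min over k of (A[0][0] + B[0][1] = 0 + -1 = -1, A[0][1] + B[1][1] = 6 + -5 = 1, A[0][2] + B[2][1] = 1 + 0 = 1) = -1 (attained at k = 0)
  C[0][2] = min over k of (A[0][0] + B[0][2] = 0 + 3 = 3, A[0][1] + B[1][2] = 6 + 5 = 11, A[0][2] + B[2][2] = 1 + -4 = -3) = -3 (attained at k = 2)
  C[1][0] = min over k of (A[1][0] + B[0][0] = 5 + 8 = 13, A[1][1] + B[1][0] = -3 + -2 = -5, A[1][2] + B[2][0] = 0 + 2 = 2) = -5 (attained at k = 1)
  C[1][1] = min over k of (A[1][0] + B[0][1] = 5 + -1 = 4, A[1][1] + B[1][1] = -3 + -5 = -8, A[1][2] + B[2][1] = 0 + 0 = 0) = -8 (attained at k = 1)
  C[1][2] = min over k of (A[1][0] + B[0][2] = 5 + 3 = 8, A[1][1] + B[1][2] = -3 + 5 = 2, A[1][2] + B[2][2] = 0 + -4 = -4) = -4 (attained at k = 2)
  C[2][0] = min over k of (A[2][0] + B[0][0] = -3 + 8 = 5, A[2][1] + B[1][0] = 8 + -2 = 6, A[2][2] + B[2][0] = 8 + 2 = 10) = 5 (attained at k = 0)
  C[2][1] = min over k of (A[2][0] + B[0][1] = -3 + -1 = -4, A[2][1] + B[1][1] = 8 + -5 = 3, A[2][2] + B[2][1] = 8 + 0 = 8) = -4 (attained at k = 0)
  C[2][2] = min over k of (A[2][0] + B[0][2] = -3 + 3 = 0, A[2][1] + B[1][2] = 8 + 5 = 13, A[2][2] + B[2][2] = 8 + -4 = 4) = 0 (attained at k = 0)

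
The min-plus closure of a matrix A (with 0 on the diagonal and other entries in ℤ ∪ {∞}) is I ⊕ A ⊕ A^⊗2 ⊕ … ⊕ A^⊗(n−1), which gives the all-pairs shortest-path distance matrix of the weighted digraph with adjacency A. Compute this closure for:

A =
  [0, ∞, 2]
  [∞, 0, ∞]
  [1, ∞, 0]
Closure =
  [0, ∞, 2]
  [∞, 0, ∞]
  [1, ∞, 0]

This is the Floyd-Warshall all-pairs shortest-path computation. For each intermediate vertex k = 0, 1, …, 2, update dist[i][j] ← min(dist[i][j], dist[i][k] + dist[k][j]). The final matrix gives, for each (i, j), the minimum total weight of any directed path from i to j (possibly empty when i = j).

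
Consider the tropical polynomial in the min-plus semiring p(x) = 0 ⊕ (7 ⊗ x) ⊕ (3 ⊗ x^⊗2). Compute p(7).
p(7) = 0

A tropical monomial a ⊗ x^⊗i evaluates to a + i · x. Evaluating each term at x = 7:
  Term 0 contributes 0 + 0 · 7 = 0
  Term 1 contributes 7 + 1 · 7 = 14
  Term 2 contributes 3 + 2 · 7 = 17
p(7) = ⊕ of these = min[0, 14, 17] = 0.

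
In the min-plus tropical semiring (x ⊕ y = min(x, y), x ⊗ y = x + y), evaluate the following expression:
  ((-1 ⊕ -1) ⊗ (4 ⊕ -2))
((-1 ⊕ -1) ⊗ (4 ⊕ -2)) = -3

Expand innermost to outermost. Recall ⊕ takes the minimum of its arguments and ⊗ takes their sum. Working out the expression ((-1 ⊕ -1) ⊗ (4 ⊕ -2)) gives -3.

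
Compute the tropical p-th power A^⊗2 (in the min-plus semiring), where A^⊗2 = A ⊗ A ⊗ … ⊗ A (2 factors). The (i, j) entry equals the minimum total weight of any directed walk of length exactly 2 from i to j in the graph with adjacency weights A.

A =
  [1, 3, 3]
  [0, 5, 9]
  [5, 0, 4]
A^⊗2 =
  [2, 3, 4]
  [1, 3, 3]
  [0, 4, 8]

Each entry (A^⊗2)_ij equals the minimum over all length-2 walks i = v_0 → v_1 → … → v_2 = j of Σ_t A[v_t][v_{t+1}]. For example, for (i, j) = (0, 2) we minimise over 3 possible intermediate vertex sequences; the minimum is 4, attained along the walk 0 → 0 → 2.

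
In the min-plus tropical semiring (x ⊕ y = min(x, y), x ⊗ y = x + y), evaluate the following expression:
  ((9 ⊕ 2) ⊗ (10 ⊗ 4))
((9 ⊕ 2) ⊗ (10 ⊗ 4)) = 16

Expand innermost to outermost. Recall ⊕ takes the minimum of its arguments and ⊗ takes their sum. Working out the expression ((9 ⊕ 2) ⊗ (10 ⊗ 4)) gives 16.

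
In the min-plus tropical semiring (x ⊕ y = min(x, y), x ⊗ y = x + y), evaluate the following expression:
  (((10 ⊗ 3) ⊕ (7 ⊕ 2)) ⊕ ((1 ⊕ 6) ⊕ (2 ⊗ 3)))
(((10 ⊗ 3) ⊕ (7 ⊕ 2)) ⊕ ((1 ⊕ 6) ⊕ (2 ⊗ 3))) = 1

Expand innermost to outermost. Recall ⊕ takes the minimum of its arguments and ⊗ takes their sum. Working out the expression (((10 ⊗ 3) ⊕ (7 ⊕ 2)) ⊕ ((1 ⊕ 6) ⊕ (2 ⊗ 3))) gives 1.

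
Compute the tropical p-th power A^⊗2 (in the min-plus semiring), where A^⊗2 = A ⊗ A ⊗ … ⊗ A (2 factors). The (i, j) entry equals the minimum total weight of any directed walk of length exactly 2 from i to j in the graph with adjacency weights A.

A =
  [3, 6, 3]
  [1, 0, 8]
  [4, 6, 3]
A^⊗2 =
  [6, 6, 6]
  [1, 0, 4]
  [7, 6, 6]

Each entry (A^⊗2)_ij equals the minimum over all length-2 walks i = v_0 → v_1 → … → v_2 = j of Σ_t A[v_t][v_{t+1}]. For example, for (i, j) = (0, 2) we minimise over 3 possible intermediate vertex sequences; the minimum is 6, attained along the walk 0 → 0 → 2.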